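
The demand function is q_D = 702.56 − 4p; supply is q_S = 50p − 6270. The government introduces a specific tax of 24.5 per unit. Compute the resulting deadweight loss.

In inverse form: demand p = 175.64 − 0.25q, supply p = 125.4 + 0.02q.
Competitive equilibrium: 175.64 − 0.25q = 125.4 + 0.02q → q* = 186.0741, p* = 129.1215.
With the tax, the buyer price exceeds the seller price by 24.5: (175.64 − 0.25q) − (125.4 + 0.02q) = 24.5 → q' = 95.3333.
Δq = 186.0741 − 95.3333 = 90.7408; the wedge equals the tax, 24.5.
DWL = ½ × 90.7408 × 24.5 = 1111.57.

1111.57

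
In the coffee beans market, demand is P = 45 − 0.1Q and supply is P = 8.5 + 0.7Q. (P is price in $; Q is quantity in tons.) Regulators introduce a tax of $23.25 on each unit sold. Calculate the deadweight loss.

$337.85

Competitive equilibrium: 45 − 0.1Q = 8.5 + 0.7Q → Q* = 45.625, P* = 40.4375.
With the tax, the buyer price exceeds the seller price by 23.25: (45 − 0.1Q) − (8.5 + 0.7Q) = 23.25 → Q' = 16.5625.
ΔQ = 45.625 − 16.5625 = 29.0625; the wedge equals the tax, 23.25.
Deadweight loss = ½ × 29.0625 × 23.25 = $337.85.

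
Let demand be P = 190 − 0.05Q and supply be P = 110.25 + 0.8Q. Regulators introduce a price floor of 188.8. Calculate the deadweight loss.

Competitive equilibrium: 190 − 0.05Q = 110.25 + 0.8Q → Q* = 93.8235, P* = 185.3088.
At the floor P = 188.8, quantity demanded = (190 − 188.8)/0.05 = 24.
Sellers' marginal cost at Q' = 24: 110.25 + 0.8·24 = 129.45.
ΔQ = 93.8235 − 24 = 69.8235; wedge = 188.8 − 129.45 = 59.35.
Welfare loss = ½ × 69.8235 × 59.35 = 2072.01.

2072.01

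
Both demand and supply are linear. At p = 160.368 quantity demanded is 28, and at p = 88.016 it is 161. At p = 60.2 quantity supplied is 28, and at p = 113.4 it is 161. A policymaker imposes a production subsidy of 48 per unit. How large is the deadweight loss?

1220.34

Demand slope = (88.016 − 160.368)/(161 − 28) = −0.544, so p = 175.6 − 0.544q.
Supply slope = (113.4 − 60.2)/(161 − 28) = 0.4, so p = 49 + 0.4q.
Competitive equilibrium: 175.6 − 0.544q = 49 + 0.4q → q* = 134.1102, p* = 102.6441.
The subsidy lowers effective supply by 48: p = 1 + 0.4q.
New quantity: 175.6 − 0.544q = 1 + 0.4q → q' = 184.9576.
Overproduction Δq = 184.9576 − 134.1102 = 50.8474; wedge = subsidy = 48.
The triangle = ½ × 50.8474 × 48 = 1220.34.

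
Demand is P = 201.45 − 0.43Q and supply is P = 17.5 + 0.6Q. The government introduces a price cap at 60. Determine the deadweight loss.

Competitive equilibrium: 201.45 − 0.43Q = 17.5 + 0.6Q → Q* = 178.5922, P* = 124.6553.
At the ceiling P = 60, quantity supplied = (60 − 17.5)/0.6 = 70.8333.
Willingness to pay at Q' = 70.8333: 201.45 − 0.43·70.8333 = 170.9917.
ΔQ = 178.5922 − 70.8333 = 107.7589; wedge = 170.9917 − 60 = 110.9917.
Welfare loss = ½ × 107.7589 × 110.9917 = 5980.17.

5980.17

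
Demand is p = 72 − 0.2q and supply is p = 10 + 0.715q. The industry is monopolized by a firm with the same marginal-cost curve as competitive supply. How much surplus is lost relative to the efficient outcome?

67.58

Competitive equilibrium: 72 − 0.2q = 10 + 0.715q → q* = 67.7596, p* = 58.4481.
Marginal revenue: MR = 72 − 0.4q. Set MR = MC: 72 − 0.4q = 10 + 0.715q → q_m = 55.6054.
Price p_m = 72 − 0.2·55.6054 = 60.8789; MC(q_m) = 10 + 0.715·55.6054 = 49.7579.
Competitive q* = 67.7596, so Δq = 12.1542; wedge = 60.8789 − 49.7579 = 11.121.
DWL = ½ × 12.1542 × 11.121 = 67.58.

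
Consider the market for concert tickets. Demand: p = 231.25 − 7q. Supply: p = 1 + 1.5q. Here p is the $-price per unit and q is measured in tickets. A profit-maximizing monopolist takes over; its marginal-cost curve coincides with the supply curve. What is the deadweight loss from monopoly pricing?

$636.04

Competitive equilibrium: 231.25 − 7q = 1 + 1.5q → q* = 27.0882, p* = 41.6324.
Marginal revenue: MR = 231.25 − 14q. Set MR = MC: 231.25 − 14q = 1 + 1.5q → q_m = 14.8548.
Price p_m = 231.25 − 7·14.8548 = 127.2664; MC(q_m) = 1 + 1.5·14.8548 = 23.2822.
Competitive q* = 27.0882, so Δq = 12.2334; wedge = 127.2664 − 23.2822 = 103.9842.
Deadweight loss = ½ × 12.2334 × 103.9842 = $636.04.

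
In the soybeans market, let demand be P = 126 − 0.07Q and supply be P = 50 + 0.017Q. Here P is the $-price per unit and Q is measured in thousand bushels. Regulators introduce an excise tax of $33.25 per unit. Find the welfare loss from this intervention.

Competitive equilibrium: 126 − 0.07Q = 50 + 0.017Q → Q* = 873.5632, P* = 64.8506.
With the tax, the buyer price exceeds the seller price by 33.25: (126 − 0.07Q) − (50 + 0.017Q) = 33.25 → Q' = 491.3793.
ΔQ = 873.5632 − 491.3793 = 382.1839; the wedge equals the tax, 33.25.
Deadweight loss = ½ × 382.1839 × 33.25 = $6353.81 thousand.

$6353.81 thousand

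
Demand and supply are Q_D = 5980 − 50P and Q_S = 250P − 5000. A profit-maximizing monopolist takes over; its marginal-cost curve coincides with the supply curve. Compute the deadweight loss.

42700.41

In inverse form: demand P = 119.6 − 0.02Q, supply P = 20 + 0.004Q.
Competitive equilibrium: 119.6 − 0.02Q = 20 + 0.004Q → Q* = 4150, P* = 36.6.
Marginal revenue: MR = 119.6 − 0.04Q. Set MR = MC: 119.6 − 0.04Q = 20 + 0.004Q → Q_m = 2263.63636.
Price P_m = 119.6 − 0.02·2263.63636 = 74.32727; MC(Q_m) = 20 + 0.004·2263.63636 = 29.05455.
Competitive Q* = 4150, so ΔQ = 1886.36364; wedge = 74.32727 − 29.05455 = 45.27272.
Deadweight loss = ½ × 1886.36364 × 45.27272 = 42700.41.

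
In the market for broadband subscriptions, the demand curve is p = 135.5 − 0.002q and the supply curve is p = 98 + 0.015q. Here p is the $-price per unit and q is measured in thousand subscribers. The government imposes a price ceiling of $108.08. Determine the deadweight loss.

$19998.76 thousand

Competitive equilibrium: 135.5 − 0.002q = 98 + 0.015q → q* = 2205.8824, p* = 131.0882.
At the ceiling p = 108.08, quantity supplied = (108.08 − 98)/0.015 = 672.
Willingness to pay at q' = 672: 135.5 − 0.002·672 = 134.156.
Δq = 2205.8824 − 672 = 1533.8824; wedge = 134.156 − 108.08 = 26.076.
Welfare loss = ½ × 1533.8824 × 26.076 = $19998.76 thousand.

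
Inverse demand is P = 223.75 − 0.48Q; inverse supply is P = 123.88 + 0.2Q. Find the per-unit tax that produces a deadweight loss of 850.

Competitive equilibrium: 223.75 − 0.48Q = 123.88 + 0.2Q → Q* = 146.8676, P* = 153.2535.
A tax t gives ΔQ = t/0.68 and wedge t, so DWL = t²/1.36.
t²/1.36 = 850 → t² = 1156 → t = 34.

34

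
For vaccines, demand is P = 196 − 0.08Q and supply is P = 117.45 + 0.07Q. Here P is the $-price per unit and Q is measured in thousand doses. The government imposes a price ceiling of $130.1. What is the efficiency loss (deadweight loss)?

$8821.23 thousand

Competitive equilibrium: 196 − 0.08Q = 117.45 + 0.07Q → Q* = 523.6667, P* = 154.1067.
At the ceiling P = 130.1, quantity supplied = (130.1 − 117.45)/0.07 = 180.7143.
Willingness to pay at Q' = 180.7143: 196 − 0.08·180.7143 = 181.5429.
ΔQ = 523.6667 − 180.7143 = 342.9524; wedge = 181.5429 − 130.1 = 51.4429.
Deadweight loss = ½ × 342.9524 × 51.4429 = $8821.23 thousand.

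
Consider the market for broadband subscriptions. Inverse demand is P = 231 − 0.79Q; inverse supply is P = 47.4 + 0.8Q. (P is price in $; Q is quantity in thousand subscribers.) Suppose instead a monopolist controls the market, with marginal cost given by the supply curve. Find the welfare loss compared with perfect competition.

$1167.93 thousand

Competitive equilibrium: 231 − 0.79Q = 47.4 + 0.8Q → Q* = 115.4717, P* = 139.7774.
Marginal revenue: MR = 231 − 1.58Q. Set MR = MC: 231 − 1.58Q = 47.4 + 0.8Q → Q_m = 77.1429.
Price P_m = 231 − 0.79·77.1429 = 170.0571; MC(Q_m) = 47.4 + 0.8·77.1429 = 109.1143.
Competitive Q* = 115.4717, so ΔQ = 38.3288; wedge = 170.0571 − 109.1143 = 60.9428.
Welfare loss = ½ × 38.3288 × 60.9428 = $1167.93 thousand.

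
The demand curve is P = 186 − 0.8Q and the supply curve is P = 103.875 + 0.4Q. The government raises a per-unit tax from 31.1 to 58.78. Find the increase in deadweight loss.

1036.616

Competitive equilibrium: 186 − 0.8Q = 103.875 + 0.4Q → Q* = 68.4375, P* = 131.25.
For a per-unit tax t: ΔQ = t/1.2, so DWL = ½·t·(t/1.2) = t²/2.4.
At t = 31.1: DWL = 403.004. At t = 58.78: DWL = 1439.62.
Increase = 1439.62 − 403.004 = 1036.616.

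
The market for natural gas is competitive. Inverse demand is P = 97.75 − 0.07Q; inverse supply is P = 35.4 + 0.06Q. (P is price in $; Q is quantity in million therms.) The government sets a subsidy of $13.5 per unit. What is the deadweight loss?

$700.96 million

Competitive equilibrium: 97.75 − 0.07Q = 35.4 + 0.06Q → Q* = 479.6154, P* = 64.1769.
The subsidy lowers effective supply by 13.5: P = 21.9 + 0.06Q.
New quantity: 97.75 − 0.07Q = 21.9 + 0.06Q → Q' = 583.4615.
Overproduction ΔQ = 583.4615 − 479.6154 = 103.8461; wedge = subsidy = 13.5.
Welfare loss = ½ × 103.8461 × 13.5 = $700.96 million.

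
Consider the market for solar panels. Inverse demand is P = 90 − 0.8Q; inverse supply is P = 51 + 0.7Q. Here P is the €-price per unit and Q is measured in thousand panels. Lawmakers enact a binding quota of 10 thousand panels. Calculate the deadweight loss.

Competitive equilibrium: 90 − 0.8Q = 51 + 0.7Q → Q* = 26, P* = 69.2.
At Q = 10: demand price = 90 − 0.8·10 = 82; supply price = 51 + 0.7·10 = 58.
ΔQ = 26 − 10 = 16; wedge = 82 − 58 = 24.
Deadweight loss = ½ × 16 × 24 = €192 thousand.

€192 thousand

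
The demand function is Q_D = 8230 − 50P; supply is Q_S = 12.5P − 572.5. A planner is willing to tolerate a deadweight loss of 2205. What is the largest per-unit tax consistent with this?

21

In inverse form: demand P = 164.6 − 0.02Q, supply P = 45.8 + 0.08Q.
Competitive equilibrium: 164.6 − 0.02Q = 45.8 + 0.08Q → Q* = 1188, P* = 140.84.
A tax t gives ΔQ = t/0.1 and wedge t, so DWL = t²/0.2.
t²/0.2 = 2205 → t² = 441 → t = 21.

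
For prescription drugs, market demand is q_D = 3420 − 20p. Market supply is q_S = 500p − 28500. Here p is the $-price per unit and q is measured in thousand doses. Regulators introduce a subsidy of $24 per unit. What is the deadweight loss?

In inverse form: demand p = 171 − 0.05q, supply p = 57 + 0.002q.
Competitive equilibrium: 171 − 0.05q = 57 + 0.002q → q* = 2192.3077, p* = 61.3846.
The subsidy lowers effective supply by 24: p = 33 + 0.002q.
New quantity: 171 − 0.05q = 33 + 0.002q → q' = 2653.8462.
Overproduction Δq = 2653.8462 − 2192.3077 = 461.5385; wedge = subsidy = 24.
Welfare loss = ½ × 461.5385 × 24 = $5538.46 thousand.

$5538.46 thousand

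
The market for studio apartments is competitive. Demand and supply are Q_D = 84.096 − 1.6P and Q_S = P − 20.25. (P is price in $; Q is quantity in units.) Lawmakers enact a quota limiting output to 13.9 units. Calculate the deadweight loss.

In inverse form: demand P = 52.56 − 0.625Q, supply P = 20.25 + Q.
Competitive equilibrium: 52.56 − 0.625Q = 20.25 + Q → Q* = 19.8831, P* = 40.1331.
At Q = 13.9: demand price = 52.56 − 0.625·13.9 = 43.8725; supply price = 20.25 + 1·13.9 = 34.15.
ΔQ = 19.8831 − 13.9 = 5.9831; wedge = 43.8725 − 34.15 = 9.7225.
Welfare loss = ½ × 5.9831 × 9.7225 = $29.09.

$29.09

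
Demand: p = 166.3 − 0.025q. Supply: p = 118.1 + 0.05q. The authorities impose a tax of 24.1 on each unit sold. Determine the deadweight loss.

Competitive equilibrium: 166.3 − 0.025q = 118.1 + 0.05q → q* = 642.6667, p* = 150.2333.
With the tax, the buyer price exceeds the seller price by 24.1: (166.3 − 0.025q) − (118.1 + 0.05q) = 24.1 → q' = 321.3333.
Δq = 642.6667 − 321.3333 = 321.3334; the wedge equals the tax, 24.1.
Deadweight loss = ½ × 321.3334 × 24.1 = 3872.07.

3872.07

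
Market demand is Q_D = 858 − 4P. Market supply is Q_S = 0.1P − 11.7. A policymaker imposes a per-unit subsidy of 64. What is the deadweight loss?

In inverse form: demand P = 214.5 − 0.25Q, supply P = 117 + 10Q.
Competitive equilibrium: 214.5 − 0.25Q = 117 + 10Q → Q* = 9.5122, P* = 212.122.
The subsidy lowers effective supply by 64: P = 53 + 10Q.
New quantity: 214.5 − 0.25Q = 53 + 10Q → Q' = 15.7561.
Overproduction ΔQ = 15.7561 − 9.5122 = 6.2439; wedge = subsidy = 64.
The triangle = ½ × 6.2439 × 64 = 199.80.

199.80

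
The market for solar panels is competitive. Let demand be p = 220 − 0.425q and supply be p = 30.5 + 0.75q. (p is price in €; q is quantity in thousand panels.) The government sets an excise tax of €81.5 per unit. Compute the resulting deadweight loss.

€2826.49 thousand

Competitive equilibrium: 220 − 0.425q = 30.5 + 0.75q → q* = 161.2766, p* = 151.4574.
With the tax, the buyer price exceeds the seller price by 81.5: (220 − 0.425q) − (30.5 + 0.75q) = 81.5 → q' = 91.9149.
Δq = 161.2766 − 91.9149 = 69.3617; the wedge equals the tax, 81.5.
DWL = ½ × 69.3617 × 81.5 = €2826.49 thousand.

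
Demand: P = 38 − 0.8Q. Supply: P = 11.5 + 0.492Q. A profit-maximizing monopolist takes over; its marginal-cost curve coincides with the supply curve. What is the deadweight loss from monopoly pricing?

Competitive equilibrium: 38 − 0.8Q = 11.5 + 0.492Q → Q* = 20.5108, P* = 21.5913.
Marginal revenue: MR = 38 − 1.6Q. Set MR = MC: 38 − 1.6Q = 11.5 + 0.492Q → Q_m = 12.6673.
Price P_m = 38 − 0.8·12.6673 = 27.8662; MC(Q_m) = 11.5 + 0.492·12.6673 = 17.7323.
Competitive Q* = 20.5108, so ΔQ = 7.8435; wedge = 27.8662 − 17.7323 = 10.1339.
The triangle = ½ × 7.8435 × 10.1339 = 39.74.

39.74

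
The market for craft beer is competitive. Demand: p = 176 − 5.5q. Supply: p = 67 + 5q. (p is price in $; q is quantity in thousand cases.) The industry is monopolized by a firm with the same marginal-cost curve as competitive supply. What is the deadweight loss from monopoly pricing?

$66.85 thousand

Competitive equilibrium: 176 − 5.5q = 67 + 5q → q* = 10.381, p* = 118.9048.
Marginal revenue: MR = 176 − 11q. Set MR = MC: 176 − 11q = 67 + 5q → q_m = 6.8125.
Price p_m = 176 − 5.5·6.8125 = 138.5313; MC(q_m) = 67 + 5·6.8125 = 101.0625.
Competitive q* = 10.381, so Δq = 3.5685; wedge = 138.5313 − 101.0625 = 37.4688.
The triangle = ½ × 3.5685 × 37.4688 = $66.85 thousand.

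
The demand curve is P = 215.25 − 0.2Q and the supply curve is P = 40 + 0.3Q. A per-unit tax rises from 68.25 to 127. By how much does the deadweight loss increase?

11470.94

Competitive equilibrium: 215.25 − 0.2Q = 40 + 0.3Q → Q* = 350.5, P* = 145.15.
For a per-unit tax t: ΔQ = t/0.5, so DWL = ½·t·(t/0.5) = t²/1.
At t = 68.25: DWL = 4658.063. At t = 127: DWL = 16129.
Increase = 16129 − 4658.063 = 11470.94.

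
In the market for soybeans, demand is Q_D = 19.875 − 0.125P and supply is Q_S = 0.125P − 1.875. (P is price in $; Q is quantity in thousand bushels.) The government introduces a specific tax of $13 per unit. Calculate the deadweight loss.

In inverse form: demand P = 159 − 8Q, supply P = 15 + 8Q.
Competitive equilibrium: 159 − 8Q = 15 + 8Q → Q* = 9, P* = 87.
With the tax, the buyer price exceeds the seller price by 13: (159 − 8Q) − (15 + 8Q) = 13 → Q' = 8.1875.
ΔQ = 9 − 8.1875 = 0.8125; the wedge equals the tax, 13.
The triangle = ½ × 0.8125 × 13 = $5.28 thousand.

$5.28 thousand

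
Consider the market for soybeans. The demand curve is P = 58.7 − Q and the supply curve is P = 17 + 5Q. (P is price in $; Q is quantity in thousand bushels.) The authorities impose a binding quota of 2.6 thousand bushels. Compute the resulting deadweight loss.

$56.77 thousand

Competitive equilibrium: 58.7 − Q = 17 + 5Q → Q* = 6.95, P* = 51.75.
At Q = 2.6: demand price = 58.7 − 1·2.6 = 56.1; supply price = 17 + 5·2.6 = 30.
ΔQ = 6.95 − 2.6 = 4.35; wedge = 56.1 − 30 = 26.1.
Welfare loss = ½ × 4.35 × 26.1 = $56.77 thousand.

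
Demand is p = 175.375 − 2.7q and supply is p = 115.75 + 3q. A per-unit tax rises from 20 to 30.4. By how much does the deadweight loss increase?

45.98

Competitive equilibrium: 175.375 − 2.7q = 115.75 + 3q → q* = 10.4605, p* = 147.1316.
For a per-unit tax t: Δq = t/5.7, so DWL = ½·t·(t/5.7) = t²/11.4.
At t = 20: DWL = 35.088. At t = 30.4: DWL = 81.067.
Increase = 81.067 − 35.088 = 45.98.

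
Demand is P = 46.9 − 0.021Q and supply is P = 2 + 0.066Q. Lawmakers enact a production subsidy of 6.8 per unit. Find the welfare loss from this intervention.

265.75

Competitive equilibrium: 46.9 − 0.021Q = 2 + 0.066Q → Q* = 516.092, P* = 36.0621.
The subsidy lowers effective supply by 6.8: P = 0.066Q − 4.8.
New quantity: 46.9 − 0.021Q = 0.066Q − 4.8 → Q' = 594.2529.
Overproduction ΔQ = 594.2529 − 516.092 = 78.1609; wedge = subsidy = 6.8.
Deadweight loss = ½ × 78.1609 × 6.8 = 265.75.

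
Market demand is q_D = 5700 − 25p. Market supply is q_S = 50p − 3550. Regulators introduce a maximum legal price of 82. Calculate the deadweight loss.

128133.33

In inverse form: demand p = 228 − 0.04q, supply p = 71 + 0.02q.
Competitive equilibrium: 228 − 0.04q = 71 + 0.02q → q* = 2616.66667, p* = 123.33333.
At the ceiling p = 82, quantity supplied = (82 − 71)/0.02 = 550.
Willingness to pay at q' = 550: 228 − 0.04·550 = 206.
Δq = 2616.66667 − 550 = 2066.66667; wedge = 206 − 82 = 124.
The triangle = ½ × 2066.66667 × 124 = 128133.33.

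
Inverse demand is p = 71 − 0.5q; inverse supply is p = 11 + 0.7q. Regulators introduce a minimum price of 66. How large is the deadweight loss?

960

Competitive equilibrium: 71 − 0.5q = 11 + 0.7q → q* = 50, p* = 46.
At the floor p = 66, quantity demanded = (71 − 66)/0.5 = 10.
Sellers' marginal cost at q' = 10: 11 + 0.7·10 = 18.
Δq = 50 − 10 = 40; wedge = 66 − 18 = 48.
Deadweight loss = ½ × 40 × 48 = 960.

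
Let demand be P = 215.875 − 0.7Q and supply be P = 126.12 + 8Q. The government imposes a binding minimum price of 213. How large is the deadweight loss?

167.73

Competitive equilibrium: 215.875 − 0.7Q = 126.12 + 8Q → Q* = 10.3167, P* = 208.6533.
At the floor P = 213, quantity demanded = (215.875 − 213)/0.7 = 4.1071.
Sellers' marginal cost at Q' = 4.1071: 126.12 + 8·4.1071 = 158.9768.
ΔQ = 10.3167 − 4.1071 = 6.2096; wedge = 213 − 158.9768 = 54.0232.
Deadweight loss = ½ × 6.2096 × 54.0232 = 167.73.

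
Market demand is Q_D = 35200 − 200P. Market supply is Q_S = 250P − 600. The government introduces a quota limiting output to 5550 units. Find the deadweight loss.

849406.81

In inverse form: demand P = 176 − 0.005Q, supply P = 2.4 + 0.004Q.
Competitive equilibrium: 176 − 0.005Q = 2.4 + 0.004Q → Q* = 19288.8889, P* = 79.5556.
At Q = 5550: demand price = 176 − 0.005·5550 = 148.25; supply price = 2.4 + 0.004·5550 = 24.6.
ΔQ = 19288.8889 − 5550 = 13738.8889; wedge = 148.25 − 24.6 = 123.65.
DWL = ½ × 13738.8889 × 123.65 = 849406.81.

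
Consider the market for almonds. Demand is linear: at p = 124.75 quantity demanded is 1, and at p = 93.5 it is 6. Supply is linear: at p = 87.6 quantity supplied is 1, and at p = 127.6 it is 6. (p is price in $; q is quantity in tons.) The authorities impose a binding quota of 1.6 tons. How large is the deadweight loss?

$28.70

Demand slope = (93.5 − 124.75)/(6 − 1) = −6.25, so p = 131 − 6.25q.
Supply slope = (127.6 − 87.6)/(6 − 1) = 8, so p = 79.6 + 8q.
Competitive equilibrium: 131 − 6.25q = 79.6 + 8q → q* = 3.607, p* = 108.4561.
At q = 1.6: demand price = 131 − 6.25·1.6 = 121; supply price = 79.6 + 8·1.6 = 92.4.
Δq = 3.607 − 1.6 = 2.007; wedge = 121 − 92.4 = 28.6.
Welfare loss = ½ × 2.007 × 28.6 = $28.70.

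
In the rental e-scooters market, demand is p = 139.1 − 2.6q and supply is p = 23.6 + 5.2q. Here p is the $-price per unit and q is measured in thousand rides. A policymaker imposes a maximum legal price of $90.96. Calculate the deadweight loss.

Competitive equilibrium: 139.1 − 2.6q = 23.6 + 5.2q → q* = 14.8077, p* = 100.6.
At the ceiling p = 90.96, quantity supplied = (90.96 − 23.6)/5.2 = 12.9538.
Willingness to pay at q' = 12.9538: 139.1 − 2.6·12.9538 = 105.4201.
Δq = 14.8077 − 12.9538 = 1.8539; wedge = 105.4201 − 90.96 = 14.4601.
The triangle = ½ × 1.8539 × 14.4601 = $13.40 thousand.

$13.40 thousand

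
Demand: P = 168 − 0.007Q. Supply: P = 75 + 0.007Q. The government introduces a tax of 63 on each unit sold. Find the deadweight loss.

Competitive equilibrium: 168 − 0.007Q = 75 + 0.007Q → Q* = 6642.8571, P* = 121.5.
With the tax, the buyer price exceeds the seller price by 63: (168 − 0.007Q) − (75 + 0.007Q) = 63 → Q' = 2142.8571.
ΔQ = 6642.8571 − 2142.8571 = 4500; the wedge equals the tax, 63.
DWL = ½ × 4500 × 63 = 141750.

141750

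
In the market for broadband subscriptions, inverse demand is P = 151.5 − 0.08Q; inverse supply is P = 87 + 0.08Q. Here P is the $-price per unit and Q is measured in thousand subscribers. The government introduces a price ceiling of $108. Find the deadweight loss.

Competitive equilibrium: 151.5 − 0.08Q = 87 + 0.08Q → Q* = 403.125, P* = 119.25.
At the ceiling P = 108, quantity supplied = (108 − 87)/0.08 = 262.5.
Willingness to pay at Q' = 262.5: 151.5 − 0.08·262.5 = 130.5.
ΔQ = 403.125 − 262.5 = 140.625; wedge = 130.5 − 108 = 22.5.
Deadweight loss = ½ × 140.625 × 22.5 = $1582.03 thousand.

$1582.03 thousand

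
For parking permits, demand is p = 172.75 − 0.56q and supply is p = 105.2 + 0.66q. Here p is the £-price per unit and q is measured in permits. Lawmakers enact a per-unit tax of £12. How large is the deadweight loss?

£59.02

Competitive equilibrium: 172.75 − 0.56q = 105.2 + 0.66q → q* = 55.3689, p* = 141.7434.
With the tax, the buyer price exceeds the seller price by 12: (172.75 − 0.56q) − (105.2 + 0.66q) = 12 → q' = 45.5328.
Δq = 55.3689 − 45.5328 = 9.8361; the wedge equals the tax, 12.
Deadweight loss = ½ × 9.8361 × 12 = £59.02.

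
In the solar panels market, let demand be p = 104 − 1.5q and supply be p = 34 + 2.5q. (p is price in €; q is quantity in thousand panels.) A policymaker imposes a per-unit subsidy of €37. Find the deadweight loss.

Competitive equilibrium: 104 − 1.5q = 34 + 2.5q → q* = 17.5, p* = 77.75.
The subsidy lowers effective supply by 37: p = 2.5q − 3.
New quantity: 104 − 1.5q = 2.5q − 3 → q' = 26.75.
Overproduction Δq = 26.75 − 17.5 = 9.25; wedge = subsidy = 37.
The triangle = ½ × 9.25 × 37 = €171.125 thousand.

€171.125 thousand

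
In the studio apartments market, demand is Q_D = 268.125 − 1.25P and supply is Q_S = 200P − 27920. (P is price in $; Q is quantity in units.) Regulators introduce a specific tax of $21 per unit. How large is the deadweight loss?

$273.91

In inverse form: demand P = 214.5 − 0.8Q, supply P = 139.6 + 0.005Q.
Competitive equilibrium: 214.5 − 0.8Q = 139.6 + 0.005Q → Q* = 93.0435, P* = 140.0652.
With the tax, the buyer price exceeds the seller price by 21: (214.5 − 0.8Q) − (139.6 + 0.005Q) = 21 → Q' = 66.9565.
ΔQ = 93.0435 − 66.9565 = 26.087; the wedge equals the tax, 21.
Welfare loss = ½ × 26.087 × 21 = $273.91.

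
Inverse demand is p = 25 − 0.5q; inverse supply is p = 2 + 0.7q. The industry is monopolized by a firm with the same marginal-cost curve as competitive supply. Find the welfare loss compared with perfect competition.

19.07

Competitive equilibrium: 25 − 0.5q = 2 + 0.7q → q* = 19.1667, p* = 15.4167.
Marginal revenue: MR = 25 − q. Set MR = MC: 25 − q = 2 + 0.7q → q_m = 13.5294.
Price p_m = 25 − 0.5·13.5294 = 18.2353; MC(q_m) = 2 + 0.7·13.5294 = 11.4706.
Competitive q* = 19.1667, so Δq = 5.6373; wedge = 18.2353 − 11.4706 = 6.7647.
Deadweight loss = ½ × 5.6373 × 6.7647 = 19.07.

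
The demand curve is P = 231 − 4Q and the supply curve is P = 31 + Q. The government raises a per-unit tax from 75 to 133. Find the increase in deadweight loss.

Competitive equilibrium: 231 − 4Q = 31 + Q → Q* = 40, P* = 71.
For a per-unit tax t: ΔQ = t/5, so DWL = ½·t·(t/5) = t²/10.
At t = 75: DWL = 562.5. At t = 133: DWL = 1768.9.
Increase = 1768.9 − 562.5 = 1206.40.

1206.40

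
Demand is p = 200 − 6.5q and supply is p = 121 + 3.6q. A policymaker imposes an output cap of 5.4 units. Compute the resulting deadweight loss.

Competitive equilibrium: 200 − 6.5q = 121 + 3.6q → q* = 7.8218, p* = 149.1584.
At q = 5.4: demand price = 200 − 6.5·5.4 = 164.9; supply price = 121 + 3.6·5.4 = 140.44.
Δq = 7.8218 − 5.4 = 2.4218; wedge = 164.9 − 140.44 = 24.46.
Welfare loss = ½ × 2.4218 × 24.46 = 29.62.

29.62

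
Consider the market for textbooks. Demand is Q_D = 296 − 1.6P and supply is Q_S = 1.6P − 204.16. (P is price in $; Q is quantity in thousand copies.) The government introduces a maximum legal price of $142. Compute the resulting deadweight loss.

$327.184 thousand

In inverse form: demand P = 185 − 0.625Q, supply P = 127.6 + 0.625Q.
Competitive equilibrium: 185 − 0.625Q = 127.6 + 0.625Q → Q* = 45.92, P* = 156.3.
At the ceiling P = 142, quantity supplied = (142 − 127.6)/0.625 = 23.04.
Willingness to pay at Q' = 23.04: 185 − 0.625·23.04 = 170.6.
ΔQ = 45.92 − 23.04 = 22.88; wedge = 170.6 − 142 = 28.6.
Welfare loss = ½ × 22.88 × 28.6 = $327.184 thousand.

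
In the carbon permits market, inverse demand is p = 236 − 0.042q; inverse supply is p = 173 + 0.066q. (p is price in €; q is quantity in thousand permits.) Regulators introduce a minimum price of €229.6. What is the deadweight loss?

Competitive equilibrium: 236 − 0.042q = 173 + 0.066q → q* = 583.3333, p* = 211.5.
At the floor p = 229.6, quantity demanded = (236 − 229.6)/0.042 = 152.381.
Sellers' marginal cost at q' = 152.381: 173 + 0.066·152.381 = 183.0571.
Δq = 583.3333 − 152.381 = 430.9523; wedge = 229.6 − 183.0571 = 46.5429.
Deadweight loss = ½ × 430.9523 × 46.5429 = €10028.88 thousand.

€10028.88 thousand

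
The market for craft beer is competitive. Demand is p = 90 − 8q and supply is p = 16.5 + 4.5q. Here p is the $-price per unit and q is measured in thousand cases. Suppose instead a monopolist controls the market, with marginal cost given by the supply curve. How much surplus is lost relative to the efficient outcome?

$32.91 thousand

Competitive equilibrium: 90 − 8q = 16.5 + 4.5q → q* = 5.88, p* = 42.96.
Marginal revenue: MR = 90 − 16q. Set MR = MC: 90 − 16q = 16.5 + 4.5q → q_m = 3.5854.
Price p_m = 90 − 8·3.5854 = 61.3168; MC(q_m) = 16.5 + 4.5·3.5854 = 32.6343.
Competitive q* = 5.88, so Δq = 2.2946; wedge = 61.3168 − 32.6343 = 28.6825.
The triangle = ½ × 2.2946 × 28.6825 = $32.91 thousand.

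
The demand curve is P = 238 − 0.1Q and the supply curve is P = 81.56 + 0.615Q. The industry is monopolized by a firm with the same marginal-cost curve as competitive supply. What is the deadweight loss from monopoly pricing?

Competitive equilibrium: 238 − 0.1Q = 81.56 + 0.615Q → Q* = 218.7972, P* = 216.1203.
Marginal revenue: MR = 238 − 0.2Q. Set MR = MC: 238 − 0.2Q = 81.56 + 0.615Q → Q_m = 191.9509.
Price P_m = 238 − 0.1·191.9509 = 218.8049; MC(Q_m) = 81.56 + 0.615·191.9509 = 199.6098.
Competitive Q* = 218.7972, so ΔQ = 26.8463; wedge = 218.8049 − 199.6098 = 19.1951.
The triangle = ½ × 26.8463 × 19.1951 = 257.66.

257.66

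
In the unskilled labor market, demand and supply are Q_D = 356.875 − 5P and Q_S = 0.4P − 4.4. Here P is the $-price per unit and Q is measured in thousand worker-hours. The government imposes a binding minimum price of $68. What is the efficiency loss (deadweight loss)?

In inverse form: demand P = 71.375 − 0.2Q, supply P = 11 + 2.5Q.
Competitive equilibrium: 71.375 − 0.2Q = 11 + 2.5Q → Q* = 22.3611, P* = 66.9028.
At the floor P = 68, quantity demanded = (71.375 − 68)/0.2 = 16.875.
Sellers' marginal cost at Q' = 16.875: 11 + 2.5·16.875 = 53.1875.
ΔQ = 22.3611 − 16.875 = 5.4861; wedge = 68 − 53.1875 = 14.8125.
Deadweight loss = ½ × 5.4861 × 14.8125 = $40.63 thousand.

$40.63 thousand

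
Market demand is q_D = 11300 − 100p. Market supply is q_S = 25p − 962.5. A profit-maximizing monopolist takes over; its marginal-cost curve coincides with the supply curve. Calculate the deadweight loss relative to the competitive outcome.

1541.74

In inverse form: demand p = 113 − 0.01q, supply p = 38.5 + 0.04q.
Competitive equilibrium: 113 − 0.01q = 38.5 + 0.04q → q* = 1490, p* = 98.1.
Marginal revenue: MR = 113 − 0.02q. Set MR = MC: 113 − 0.02q = 38.5 + 0.04q → q_m = 1241.66667.
Price p_m = 113 − 0.01·1241.66667 = 100.58333; MC(q_m) = 38.5 + 0.04·1241.66667 = 88.16667.
Competitive q* = 1490, so Δq = 248.33333; wedge = 100.58333 − 88.16667 = 12.41666.
Welfare loss = ½ × 248.33333 × 12.41666 = 1541.74.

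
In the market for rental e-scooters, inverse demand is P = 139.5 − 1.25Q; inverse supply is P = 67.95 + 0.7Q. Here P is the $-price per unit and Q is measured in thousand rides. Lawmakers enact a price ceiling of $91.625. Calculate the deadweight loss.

Competitive equilibrium: 139.5 − 1.25Q = 67.95 + 0.7Q → Q* = 36.6923, P* = 93.6346.
At the ceiling P = 91.625, quantity supplied = (91.625 − 67.95)/0.7 = 33.8214.
Willingness to pay at Q' = 33.8214: 139.5 − 1.25·33.8214 = 97.2233.
ΔQ = 36.6923 − 33.8214 = 2.8709; wedge = 97.2233 − 91.625 = 5.5983.
Deadweight loss = ½ × 2.8709 × 5.5983 = $8.04 thousand.

$8.04 thousand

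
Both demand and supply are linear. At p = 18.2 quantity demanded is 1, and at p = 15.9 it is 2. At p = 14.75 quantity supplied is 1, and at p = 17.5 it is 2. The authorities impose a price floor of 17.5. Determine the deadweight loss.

0.36

Demand slope = (15.9 − 18.2)/(2 − 1) = −2.3, so p = 20.5 − 2.3q.
Supply slope = (17.5 − 14.75)/(2 − 1) = 2.75, so p = 12 + 2.75q.
Competitive equilibrium: 20.5 − 2.3q = 12 + 2.75q → q* = 1.6832, p* = 16.6287.
At the floor p = 17.5, quantity demanded = (20.5 − 17.5)/2.3 = 1.3043.
Sellers' marginal cost at q' = 1.3043: 12 + 2.75·1.3043 = 15.5868.
Δq = 1.6832 − 1.3043 = 0.3789; wedge = 17.5 − 15.5868 = 1.9132.
The triangle = ½ × 0.3789 × 1.9132 = 0.36.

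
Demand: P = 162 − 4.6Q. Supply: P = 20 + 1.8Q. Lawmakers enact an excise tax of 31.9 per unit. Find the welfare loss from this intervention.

79.50

Competitive equilibrium: 162 − 4.6Q = 20 + 1.8Q → Q* = 22.1875, P* = 59.9375.
With the tax, the buyer price exceeds the seller price by 31.9: (162 − 4.6Q) − (20 + 1.8Q) = 31.9 → Q' = 17.2031.
ΔQ = 22.1875 − 17.2031 = 4.9844; the wedge equals the tax, 31.9.
Welfare loss = ½ × 4.9844 × 31.9 = 79.50.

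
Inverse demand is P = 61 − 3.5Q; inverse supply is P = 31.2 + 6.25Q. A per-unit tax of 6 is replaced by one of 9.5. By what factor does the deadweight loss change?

2.507

Competitive equilibrium: 61 − 3.5Q = 31.2 + 6.25Q → Q* = 3.0564, P* = 50.3026.
For a per-unit tax t: ΔQ = t/9.75, so DWL = ½·t·(t/9.75) = t²/19.5.
At t = 6: DWL = 1.846. At t = 9.5: DWL = 4.628.
Ratio = (9.5/6)² = 2.507.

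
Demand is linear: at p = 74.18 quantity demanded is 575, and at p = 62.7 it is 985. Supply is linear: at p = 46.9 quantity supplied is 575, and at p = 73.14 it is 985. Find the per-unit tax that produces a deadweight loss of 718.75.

Demand slope = (62.7 − 74.18)/(985 − 575) = −0.028, so p = 90.28 − 0.028q.
Supply slope = (73.14 − 46.9)/(985 − 575) = 0.064, so p = 10.1 + 0.064q.
Competitive equilibrium: 90.28 − 0.028q = 10.1 + 0.064q → q* = 871.5217, p* = 65.8774.
A tax t gives Δq = t/0.092 and wedge t, so DWL = t²/0.184.
t²/0.184 = 718.75 → t² = 132.25 → t = 11.5.

11.5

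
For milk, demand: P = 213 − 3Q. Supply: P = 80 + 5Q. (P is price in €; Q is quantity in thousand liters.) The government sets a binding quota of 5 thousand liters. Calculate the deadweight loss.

€540.56 thousand

Competitive equilibrium: 213 − 3Q = 80 + 5Q → Q* = 16.625, P* = 163.125.
At Q = 5: demand price = 213 − 3·5 = 198; supply price = 80 + 5·5 = 105.
ΔQ = 16.625 − 5 = 11.625; wedge = 198 − 105 = 93.
The triangle = ½ × 11.625 × 93 = €540.56 thousand.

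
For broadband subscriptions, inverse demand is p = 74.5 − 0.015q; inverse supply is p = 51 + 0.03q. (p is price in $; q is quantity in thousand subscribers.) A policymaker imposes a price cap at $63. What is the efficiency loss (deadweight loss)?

$336.11 thousand

Competitive equilibrium: 74.5 − 0.015q = 51 + 0.03q → q* = 522.2222, p* = 66.6667.
At the ceiling p = 63, quantity supplied = (63 − 51)/0.03 = 400.
Willingness to pay at q' = 400: 74.5 − 0.015·400 = 68.5.
Δq = 522.2222 − 400 = 122.2222; wedge = 68.5 − 63 = 5.5.
DWL = ½ × 122.2222 × 5.5 = $336.11 thousand.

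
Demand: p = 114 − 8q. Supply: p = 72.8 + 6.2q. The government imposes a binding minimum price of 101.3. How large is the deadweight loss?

Competitive equilibrium: 114 − 8q = 72.8 + 6.2q → q* = 2.9014, p* = 90.7887.
At the floor p = 101.3, quantity demanded = (114 − 101.3)/8 = 1.5875.
Sellers' marginal cost at q' = 1.5875: 72.8 + 6.2·1.5875 = 82.6425.
Δq = 2.9014 − 1.5875 = 1.3139; wedge = 101.3 − 82.6425 = 18.6575.
The triangle = ½ × 1.3139 × 18.6575 = 12.26.

12.26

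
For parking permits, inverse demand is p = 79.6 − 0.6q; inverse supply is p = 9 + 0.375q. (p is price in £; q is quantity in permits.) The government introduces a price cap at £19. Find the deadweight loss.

Competitive equilibrium: 79.6 − 0.6q = 9 + 0.375q → q* = 72.4103, p* = 36.1538.
At the ceiling p = 19, quantity supplied = (19 − 9)/0.375 = 26.6667.
Willingness to pay at q' = 26.6667: 79.6 − 0.6·26.6667 = 63.6.
Δq = 72.4103 − 26.6667 = 45.7436; wedge = 63.6 − 19 = 44.6.
The triangle = ½ × 45.7436 × 44.6 = £1020.08.

£1020.08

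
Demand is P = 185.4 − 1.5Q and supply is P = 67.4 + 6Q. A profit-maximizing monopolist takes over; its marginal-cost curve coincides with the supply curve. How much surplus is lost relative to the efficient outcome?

25.79

Competitive equilibrium: 185.4 − 1.5Q = 67.4 + 6Q → Q* = 15.7333, P* = 161.8.
Marginal revenue: MR = 185.4 − 3Q. Set MR = MC: 185.4 − 3Q = 67.4 + 6Q → Q_m = 13.1111.
Price P_m = 185.4 − 1.5·13.1111 = 165.7334; MC(Q_m) = 67.4 + 6·13.1111 = 146.0666.
Competitive Q* = 15.7333, so ΔQ = 2.6222; wedge = 165.7334 − 146.0666 = 19.6668.
Welfare loss = ½ × 2.6222 × 19.6668 = 25.79.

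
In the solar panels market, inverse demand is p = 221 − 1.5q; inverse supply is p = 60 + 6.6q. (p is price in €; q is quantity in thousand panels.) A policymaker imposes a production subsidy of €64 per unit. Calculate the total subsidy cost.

€1777.78 thousand

Competitive equilibrium: 221 − 1.5q = 60 + 6.6q → q* = 19.8765, p* = 191.1852.
The subsidy lowers effective supply by 64: p = 6.6q − 4.
New quantity: 221 − 1.5q = 6.6q − 4 → q' = 27.7778.
Total subsidy cost = 64 × 27.7778 = €1777.78 thousand.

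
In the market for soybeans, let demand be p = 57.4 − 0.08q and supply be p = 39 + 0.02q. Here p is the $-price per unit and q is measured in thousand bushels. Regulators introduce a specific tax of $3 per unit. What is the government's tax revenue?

$462 thousand

Competitive equilibrium: 57.4 − 0.08q = 39 + 0.02q → q* = 184, p* = 42.68.
With the tax, the buyer price exceeds the seller price by 3: (57.4 − 0.08q) − (39 + 0.02q) = 3 → q' = 154.
Tax revenue = 3 × 154 = $462 thousand.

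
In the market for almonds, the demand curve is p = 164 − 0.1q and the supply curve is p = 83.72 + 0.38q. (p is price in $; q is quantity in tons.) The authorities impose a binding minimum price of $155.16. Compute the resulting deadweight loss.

$1492.16

Competitive equilibrium: 164 − 0.1q = 83.72 + 0.38q → q* = 167.25, p* = 147.275.
At the floor p = 155.16, quantity demanded = (164 − 155.16)/0.1 = 88.4.
Sellers' marginal cost at q' = 88.4: 83.72 + 0.38·88.4 = 117.312.
Δq = 167.25 − 88.4 = 78.85; wedge = 155.16 − 117.312 = 37.848.
The triangle = ½ × 78.85 × 37.848 = $1492.16.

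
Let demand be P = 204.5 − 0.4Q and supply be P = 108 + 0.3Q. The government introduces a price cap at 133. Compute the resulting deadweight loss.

1040.50

Competitive equilibrium: 204.5 − 0.4Q = 108 + 0.3Q → Q* = 137.8571, P* = 149.3571.
At the ceiling P = 133, quantity supplied = (133 − 108)/0.3 = 83.3333.
Willingness to pay at Q' = 83.3333: 204.5 − 0.4·83.3333 = 171.1667.
ΔQ = 137.8571 − 83.3333 = 54.5238; wedge = 171.1667 − 133 = 38.1667.
Welfare loss = ½ × 54.5238 × 38.1667 = 1040.50.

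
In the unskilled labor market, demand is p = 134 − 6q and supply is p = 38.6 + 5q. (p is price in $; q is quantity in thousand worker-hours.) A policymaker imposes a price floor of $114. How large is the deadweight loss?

Competitive equilibrium: 134 − 6q = 38.6 + 5q → q* = 8.6727, p* = 81.9636.
At the floor p = 114, quantity demanded = (134 − 114)/6 = 3.3333.
Sellers' marginal cost at q' = 3.3333: 38.6 + 5·3.3333 = 55.2665.
Δq = 8.6727 − 3.3333 = 5.3394; wedge = 114 − 55.2665 = 58.7335.
The triangle = ½ × 5.3394 × 58.7335 = $156.80 thousand.

$156.80 thousand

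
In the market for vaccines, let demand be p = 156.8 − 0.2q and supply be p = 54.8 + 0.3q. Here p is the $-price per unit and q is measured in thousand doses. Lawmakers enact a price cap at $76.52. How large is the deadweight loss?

$4329.64 thousand

Competitive equilibrium: 156.8 − 0.2q = 54.8 + 0.3q → q* = 204, p* = 116.
At the ceiling p = 76.52, quantity supplied = (76.52 − 54.8)/0.3 = 72.4.
Willingness to pay at q' = 72.4: 156.8 − 0.2·72.4 = 142.32.
Δq = 204 − 72.4 = 131.6; wedge = 142.32 − 76.52 = 65.8.
Welfare loss = ½ × 131.6 × 65.8 = $4329.64 thousand.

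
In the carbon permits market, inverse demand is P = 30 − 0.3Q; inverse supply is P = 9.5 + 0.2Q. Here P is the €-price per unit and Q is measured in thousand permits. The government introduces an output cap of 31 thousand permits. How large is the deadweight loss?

€25 thousand

Competitive equilibrium: 30 − 0.3Q = 9.5 + 0.2Q → Q* = 41, P* = 17.7.
At Q = 31: demand price = 30 − 0.3·31 = 20.7; supply price = 9.5 + 0.2·31 = 15.7.
ΔQ = 41 − 31 = 10; wedge = 20.7 − 15.7 = 5.
Deadweight loss = ½ × 10 × 5 = €25 thousand.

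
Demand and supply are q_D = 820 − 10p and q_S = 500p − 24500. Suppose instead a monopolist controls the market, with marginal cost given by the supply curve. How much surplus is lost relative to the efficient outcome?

In inverse form: demand p = 82 − 0.1q, supply p = 49 + 0.002q.
Competitive equilibrium: 82 − 0.1q = 49 + 0.002q → q* = 323.52941, p* = 49.64706.
Marginal revenue: MR = 82 − 0.2q. Set MR = MC: 82 − 0.2q = 49 + 0.002q → q_m = 163.36634.
Price p_m = 82 − 0.1·163.36634 = 65.66337; MC(q_m) = 49 + 0.002·163.36634 = 49.32673.
Competitive q* = 323.52941, so Δq = 160.16307; wedge = 65.66337 − 49.32673 = 16.33664.
Deadweight loss = ½ × 160.16307 × 16.33664 = 1308.26.

1308.26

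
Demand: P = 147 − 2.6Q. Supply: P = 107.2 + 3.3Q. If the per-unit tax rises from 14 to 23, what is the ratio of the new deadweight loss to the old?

2.699

Competitive equilibrium: 147 − 2.6Q = 107.2 + 3.3Q → Q* = 6.7458, P* = 129.461.
For a per-unit tax t: ΔQ = t/5.9, so DWL = ½·t·(t/5.9) = t²/11.8.
At t = 14: DWL = 16.610. At t = 23: DWL = 44.831.
Ratio = (23/14)² = 2.699.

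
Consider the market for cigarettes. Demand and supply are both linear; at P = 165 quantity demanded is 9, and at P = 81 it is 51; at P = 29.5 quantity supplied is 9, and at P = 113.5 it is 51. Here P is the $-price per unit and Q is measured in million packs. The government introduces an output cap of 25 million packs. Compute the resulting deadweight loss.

Demand slope = (81 − 165)/(51 − 9) = −2, so P = 183 − 2Q.
Supply slope = (113.5 − 29.5)/(51 − 9) = 2, so P = 11.5 + 2Q.
Competitive equilibrium: 183 − 2Q = 11.5 + 2Q → Q* = 42.875, P* = 97.25.
At Q = 25: demand price = 183 − 2·25 = 133; supply price = 11.5 + 2·25 = 61.5.
ΔQ = 42.875 − 25 = 17.875; wedge = 133 − 61.5 = 71.5.
The triangle = ½ × 17.875 × 71.5 = $639.03 million.

$639.03 million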